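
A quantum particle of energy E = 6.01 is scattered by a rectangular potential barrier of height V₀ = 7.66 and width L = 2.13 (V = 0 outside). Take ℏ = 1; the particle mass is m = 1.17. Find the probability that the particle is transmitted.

E < V₀: inside the barrier ψ ∝ e^{±κx} with κ = √(2m(V₀ − E))/ℏ = 1.965.
κL = 4.185, sinh(κL) = 32.85.
Matching ψ, ψ′ at both faces gives T = [1 + V₀² sinh²(κL) / (4E(V₀ − E))]⁻¹ = 1/1597 = 0.000626.

T = 0.000626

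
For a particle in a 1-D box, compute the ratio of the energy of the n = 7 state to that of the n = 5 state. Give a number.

Since E_n ∝ n², the ratio is (7/5)² = 1.96.

1.96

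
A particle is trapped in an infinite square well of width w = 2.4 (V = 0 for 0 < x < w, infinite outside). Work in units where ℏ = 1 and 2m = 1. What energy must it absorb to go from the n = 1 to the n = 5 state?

E_n = n²π²ℏ²/(2mw²), so ΔE = (5² − 1²) π²ℏ²/(2mw²).
ΔE = 24 × π² / (2 × 0.5 × 2.4²) = 41.12.

ΔE = 41.1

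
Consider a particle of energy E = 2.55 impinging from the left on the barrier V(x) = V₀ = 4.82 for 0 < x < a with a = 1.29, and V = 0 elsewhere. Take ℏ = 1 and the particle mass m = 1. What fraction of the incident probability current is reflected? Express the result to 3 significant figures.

Since E < V₀ the interior solution is evanescent with decay constant κ = √(2m(V₀ − E))/ℏ = 2.131.
κa = 2.749, sinh(κa) = 7.779.
The exact tunnelling result is T⁻¹ = 1 + V₀² sinh²(κa) / [4E(V₀ − E)] = 61.71, so T = 0.0162.
R = 1 − T = 0.984.

R = 0.984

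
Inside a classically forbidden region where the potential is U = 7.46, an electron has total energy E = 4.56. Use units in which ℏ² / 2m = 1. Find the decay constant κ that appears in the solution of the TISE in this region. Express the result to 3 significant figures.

Since E < U the TISE in this region is ψ'' = κ²ψ with κ = √(2m(U − E))/ℏ.
κ = √(2 × 0.5 × 2.9) = 1.703.

κ = 1.70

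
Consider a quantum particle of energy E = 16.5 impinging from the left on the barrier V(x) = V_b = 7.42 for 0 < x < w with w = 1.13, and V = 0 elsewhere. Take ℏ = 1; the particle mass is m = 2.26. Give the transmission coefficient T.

Above the barrier the interior wavenumber is k₂ = √(2m(E − V_b))/ℏ = 6.406, giving phase k₂w = 7.239.
Matching at both interfaces gives T⁻¹ = 1 + V_b² sin²(k₂w) / [4E(E − V_b)] = 1.061, hence T = 0.942.

T = 0.942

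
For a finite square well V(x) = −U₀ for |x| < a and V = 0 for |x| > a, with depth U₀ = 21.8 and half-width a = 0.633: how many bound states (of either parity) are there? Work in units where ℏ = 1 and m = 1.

N = 3

Define the well-strength parameter z₀ = (a/ℏ)√(2mU₀) = 0.633 × √(2·1·21.8) = 4.180.
A new bound state (alternating even/odd) appears each time z₀ passes a multiple of π/2, so N = ⌊2z₀/π⌋ + 1 = ⌊2.661⌋ + 1 = 3.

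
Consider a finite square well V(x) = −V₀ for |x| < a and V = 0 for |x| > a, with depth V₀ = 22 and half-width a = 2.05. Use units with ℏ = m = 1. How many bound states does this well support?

N = 9

Define the well-strength parameter z₀ = (a/ℏ)√(2mV₀) = 2.05 × √(2·1·22) = 13.60.
The even/odd transcendental equations gain one root per π/2 in z₀, giving N = 1 + ⌊2z₀/π⌋ = 1 + ⌊8.657⌋ = 9.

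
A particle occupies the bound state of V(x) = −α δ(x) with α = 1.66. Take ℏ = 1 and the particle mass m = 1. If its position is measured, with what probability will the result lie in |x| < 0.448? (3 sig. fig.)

The normalised bound state is ψ = √κ e^{−κ|x|} with κ = mα/ℏ² = 1.660.
P(|x| < d) = ∫_{−d}^{d} κ e^{−2κ|x|} dx = 1 − e^{−2κd} = 1 − e^{−1.487} = 0.7740.

P = 0.774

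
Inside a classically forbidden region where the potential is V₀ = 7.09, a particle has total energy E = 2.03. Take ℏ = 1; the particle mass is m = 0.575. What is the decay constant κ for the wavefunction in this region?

Since E < V₀ the TISE in this region is ψ'' = κ²ψ with κ = √(2m(V₀ − E))/ℏ.
κ = √(2 × 0.575 × 5.06) = 2.412.

κ = 2.41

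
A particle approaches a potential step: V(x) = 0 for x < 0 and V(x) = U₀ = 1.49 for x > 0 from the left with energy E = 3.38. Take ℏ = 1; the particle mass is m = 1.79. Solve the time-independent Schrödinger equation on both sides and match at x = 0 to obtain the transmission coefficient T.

T = 0.979

The wavenumbers are k₁ = √(2mE)/ℏ = 3.479 on the left and k₂ = √(2m(E − U₀))/ℏ = 2.601 on the right.
Continuity of ψ and ψ′ at the step yields the reflection amplitude r = (k₁ − k₂)/(k₁ + k₂) = 0.1443; thus R = |r|² = 0.02083, T = 0.9792.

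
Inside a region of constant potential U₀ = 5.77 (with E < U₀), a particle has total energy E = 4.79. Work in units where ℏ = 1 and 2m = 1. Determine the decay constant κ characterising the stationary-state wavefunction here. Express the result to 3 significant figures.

κ = 0.990

Since E < U₀ the TISE in this region is ψ'' = κ²ψ with κ = √(2m(U₀ − E))/ℏ.
κ = √(2 × 0.5 × 0.98) = 0.9899.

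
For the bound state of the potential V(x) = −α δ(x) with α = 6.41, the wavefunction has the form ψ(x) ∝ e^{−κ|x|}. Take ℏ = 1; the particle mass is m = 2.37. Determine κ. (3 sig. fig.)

κ = 15.2

Integrating the TISE across x = 0 gives the cusp condition ψ'(0⁺) − ψ'(0⁻) = −(2mα/ℏ²)ψ(0).
With ψ ∝ e^{−κ|x|} this yields −2κ = −2mα/ℏ², so κ = mα/ℏ² = 15.19.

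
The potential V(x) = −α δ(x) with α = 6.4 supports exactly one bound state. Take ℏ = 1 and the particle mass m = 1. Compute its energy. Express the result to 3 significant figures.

The bound state is ψ(x) = √κ e^{−κ|x|}. The derivative jump ψ'(0⁺) − ψ'(0⁻) = −(2mα/ℏ²)ψ(0) fixes κ = mα/ℏ² = 6.400.
Then E = −ℏ²κ²/(2m) = −mα²/(2ℏ²) = -20.48.

E = -20.5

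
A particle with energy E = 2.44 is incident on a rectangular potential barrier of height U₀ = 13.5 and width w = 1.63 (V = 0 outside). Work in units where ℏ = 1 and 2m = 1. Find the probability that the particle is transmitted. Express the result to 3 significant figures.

T = 0.0000464

E < U₀: inside the barrier ψ ∝ e^{±κx} with κ = √(2m(U₀ − E))/ℏ = 3.326.
κw = 5.421, sinh(κw) = 113.0.
The exact tunnelling result is T⁻¹ = 1 + U₀² sinh²(κw) / [4E(U₀ − E)] = 21570, so T = 0.0000464.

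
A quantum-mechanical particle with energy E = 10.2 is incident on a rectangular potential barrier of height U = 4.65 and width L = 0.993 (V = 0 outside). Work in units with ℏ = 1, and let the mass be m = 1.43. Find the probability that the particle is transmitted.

T = 0.952

E > U: inside the barrier k₂ = √(2m(E − U))/ℏ = 3.984, k₂L = 3.956.
T = [1 + U² sin²(k₂L) / (4E(E − U))]⁻¹ = 1/1.051 = 0.952.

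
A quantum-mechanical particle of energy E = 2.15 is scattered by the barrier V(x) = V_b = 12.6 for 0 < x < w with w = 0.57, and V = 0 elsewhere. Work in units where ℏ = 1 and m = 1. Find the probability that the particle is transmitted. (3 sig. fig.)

T = 0.0123

Since E < V_b the interior solution is evanescent with decay constant κ = √(2m(V_b − E))/ℏ = 4.572.
κw = 2.606, sinh(κw) = 6.734.
The exact tunnelling result is T⁻¹ = 1 + V_b² sinh²(κw) / [4E(V_b − E)] = 81.12, so T = 0.0123.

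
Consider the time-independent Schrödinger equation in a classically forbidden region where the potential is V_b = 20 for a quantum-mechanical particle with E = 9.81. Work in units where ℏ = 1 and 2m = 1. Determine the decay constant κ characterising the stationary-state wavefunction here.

Since E < V_b the TISE in this region is ψ'' = κ²ψ with κ = √(2m(V_b − E))/ℏ.
κ = √(2 × 0.5 × 10.19) = 3.192.

κ = 3.19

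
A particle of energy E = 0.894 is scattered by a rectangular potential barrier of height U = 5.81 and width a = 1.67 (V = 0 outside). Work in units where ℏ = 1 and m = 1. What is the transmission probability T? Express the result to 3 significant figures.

Since E < U the interior solution is evanescent with decay constant κ = √(2m(U − E))/ℏ = 3.136.
κa = 5.236, sinh(κa) = 94.00.
Matching ψ, ψ′ at both faces gives T = [1 + U² sinh²(κa) / (4E(U − E))]⁻¹ = 1/16970 = 0.0000589.

T = 0.0000589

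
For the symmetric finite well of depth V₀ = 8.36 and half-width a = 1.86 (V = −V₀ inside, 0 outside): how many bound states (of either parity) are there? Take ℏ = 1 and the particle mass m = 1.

The dimensionless depth is z₀ = a√(2mV₀)/ℏ = 1.86 × √(16.72) = 7.606.
A new bound state (alternating even/odd) appears each time z₀ passes a multiple of π/2, so N = ⌊2z₀/π⌋ + 1 = ⌊4.842⌋ + 1 = 5.

N = 5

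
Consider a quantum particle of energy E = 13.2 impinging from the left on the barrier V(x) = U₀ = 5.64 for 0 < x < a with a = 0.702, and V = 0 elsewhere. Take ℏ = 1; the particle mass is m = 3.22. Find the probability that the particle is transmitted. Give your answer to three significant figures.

T = 0.929

Above the barrier the interior wavenumber is k₂ = √(2m(E − U₀))/ℏ = 6.978, giving phase k₂a = 4.898.
Matching at both interfaces gives T⁻¹ = 1 + U₀² sin²(k₂a) / [4E(E − U₀)] = 1.077, hence T = 0.929.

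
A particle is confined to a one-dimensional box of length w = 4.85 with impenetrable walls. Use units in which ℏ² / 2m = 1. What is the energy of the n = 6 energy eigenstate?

E = 15.1

The infinite-well eigenfunctions ψ_n = √(2/w) sin(nπx/w) vanish at both walls, giving E_n = n²π²ℏ²/(2mw²).
E_6 = 6² × π² / (2 × 0.5 × 4.85²) = 15.10.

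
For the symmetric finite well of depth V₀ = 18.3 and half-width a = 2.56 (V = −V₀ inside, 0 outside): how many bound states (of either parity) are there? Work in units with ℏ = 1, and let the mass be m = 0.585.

Define the well-strength parameter z₀ = (a/ℏ)√(2mV₀) = 2.56 × √(2·0.585·18.3) = 11.85.
A new bound state (alternating even/odd) appears each time z₀ passes a multiple of π/2, so N = ⌊2z₀/π⌋ + 1 = ⌊7.541⌋ + 1 = 8.

N = 8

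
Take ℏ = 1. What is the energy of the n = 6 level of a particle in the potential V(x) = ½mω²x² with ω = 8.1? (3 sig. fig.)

Using E_n = (n + ½)ℏω: E_6 = 6.5 × 8.1 = 52.65.

E = 52.7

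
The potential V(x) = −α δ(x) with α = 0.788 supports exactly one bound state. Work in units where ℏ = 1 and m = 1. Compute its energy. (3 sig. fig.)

For x ≠ 0 the bound state is ψ ∝ e^{−κ|x|}; integrating the TISE across the delta gives the cusp condition 2κ = 2mα/ℏ², so κ = 0.7880.
Then E = −ℏ²κ²/(2m) = −mα²/(2ℏ²) = -0.3105.

E = -0.310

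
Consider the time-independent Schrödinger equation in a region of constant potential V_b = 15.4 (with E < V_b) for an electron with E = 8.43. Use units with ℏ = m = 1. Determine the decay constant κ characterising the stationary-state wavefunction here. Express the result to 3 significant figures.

Since E < V_b the TISE in this region is ψ'' = κ²ψ with κ = √(2m(V_b − E))/ℏ.
κ = √(2 × 1 × 6.97) = 3.734.

κ = 3.73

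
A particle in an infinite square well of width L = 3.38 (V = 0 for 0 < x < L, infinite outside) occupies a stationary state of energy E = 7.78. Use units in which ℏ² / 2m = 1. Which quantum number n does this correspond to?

For an infinite well E_n = n²π²ℏ²/(2mL²), so n = (L/πℏ)√(2mE).
n = (3.38/π) × √(2 × 0.5 × 7.78) = 3.001 → n = 3.

n = 3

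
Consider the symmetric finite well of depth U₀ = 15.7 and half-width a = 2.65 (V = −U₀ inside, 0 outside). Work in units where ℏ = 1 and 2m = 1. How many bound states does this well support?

Define the well-strength parameter z₀ = (a/ℏ)√(2mU₀) = 2.65 × √(2·0.5·15.7) = 10.50.
A new bound state (alternating even/odd) appears each time z₀ passes a multiple of π/2, so N = ⌊2z₀/π⌋ + 1 = ⌊6.685⌋ + 1 = 7.

N = 7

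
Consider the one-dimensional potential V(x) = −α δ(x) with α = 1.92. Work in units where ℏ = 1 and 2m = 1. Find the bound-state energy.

E = -0.922

For x ≠ 0 the bound state is ψ ∝ e^{−κ|x|}; integrating the TISE across the delta gives the cusp condition 2κ = 2mα/ℏ², so κ = 0.9600.
Then E = −ℏ²κ²/(2m) = −mα²/(2ℏ²) = -0.9216.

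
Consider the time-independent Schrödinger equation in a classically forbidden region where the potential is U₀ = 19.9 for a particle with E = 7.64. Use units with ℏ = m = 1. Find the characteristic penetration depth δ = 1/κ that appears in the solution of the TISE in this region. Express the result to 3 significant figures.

δ = 0.202

Since E < U₀ the TISE in this region is ψ'' = κ²ψ with κ = √(2m(U₀ − E))/ℏ.
κ = √(2 × 1 × 12.26) = 4.952. The penetration depth is δ = 1/κ = 0.202.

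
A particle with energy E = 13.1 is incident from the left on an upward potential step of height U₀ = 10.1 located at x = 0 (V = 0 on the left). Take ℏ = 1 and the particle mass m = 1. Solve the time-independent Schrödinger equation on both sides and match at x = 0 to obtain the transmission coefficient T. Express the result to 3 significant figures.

The wavenumbers are k₁ = √(2mE)/ℏ = 5.119 on the left and k₂ = √(2m(E − U₀))/ℏ = 2.449 on the right.
Continuity of ψ and ψ′ at the step yields the reflection amplitude r = (k₁ − k₂)/(k₁ + k₂) = 0.3527; thus R = |r|² = 0.1244, T = 0.8756.

T = 0.876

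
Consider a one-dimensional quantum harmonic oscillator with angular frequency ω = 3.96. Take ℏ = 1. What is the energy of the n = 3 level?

E = 13.9

The oscillator eigenvalues are E_n = ℏω(n + ½), so E_3 = 3.96 × 3.5 = 13.86.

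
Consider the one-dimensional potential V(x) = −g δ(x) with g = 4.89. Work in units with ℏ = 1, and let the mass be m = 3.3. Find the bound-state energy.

The bound state is ψ(x) = √κ e^{−κ|x|}. The derivative jump ψ'(0⁺) − ψ'(0⁻) = −(2mg/ℏ²)ψ(0) fixes κ = mg/ℏ² = 16.14.
Then E = −ℏ²κ²/(2m) = −mg²/(2ℏ²) = -39.45.

E = -39.5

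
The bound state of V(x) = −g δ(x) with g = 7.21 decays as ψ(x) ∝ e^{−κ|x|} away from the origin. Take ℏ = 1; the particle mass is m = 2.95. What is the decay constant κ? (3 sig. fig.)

Integrating the TISE across x = 0 gives the cusp condition ψ'(0⁺) − ψ'(0⁻) = −(2mg/ℏ²)ψ(0).
With ψ ∝ e^{−κ|x|} this yields −2κ = −2mg/ℏ², so κ = mg/ℏ² = 21.27.

κ = 21.3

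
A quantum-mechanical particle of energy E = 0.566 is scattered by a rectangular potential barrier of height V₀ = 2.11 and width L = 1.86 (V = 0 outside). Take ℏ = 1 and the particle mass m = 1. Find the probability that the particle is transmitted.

T = 0.00454

E < V₀: inside the barrier ψ ∝ e^{±κx} with κ = √(2m(V₀ − E))/ℏ = 1.757.
κL = 3.269, sinh(κL) = 13.12.
The exact tunnelling result is T⁻¹ = 1 + V₀² sinh²(κL) / [4E(V₀ − E)] = 220.1, so T = 0.00454.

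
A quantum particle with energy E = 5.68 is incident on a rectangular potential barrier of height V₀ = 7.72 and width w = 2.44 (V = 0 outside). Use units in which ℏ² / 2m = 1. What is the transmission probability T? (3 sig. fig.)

T = 0.00292

E < V₀: inside the barrier ψ ∝ e^{±κx} with κ = √(2m(V₀ − E))/ℏ = 1.428.
κw = 3.485, sinh(κw) = 16.30.
The exact tunnelling result is T⁻¹ = 1 + V₀² sinh²(κw) / [4E(V₀ − E)] = 342.5, so T = 0.00292.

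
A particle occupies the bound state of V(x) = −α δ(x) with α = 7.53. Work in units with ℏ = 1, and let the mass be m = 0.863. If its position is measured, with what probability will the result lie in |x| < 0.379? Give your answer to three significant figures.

The normalised bound state is ψ = √κ e^{−κ|x|} with κ = mα/ℏ² = 6.498.
P(|x| < d) = ∫_{−d}^{d} κ e^{−2κ|x|} dx = 1 − e^{−2κd} = 1 − e^{−4.926} = 0.9927.

P = 0.993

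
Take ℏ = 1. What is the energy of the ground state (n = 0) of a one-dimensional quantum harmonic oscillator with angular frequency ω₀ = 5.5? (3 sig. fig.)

The oscillator eigenvalues are E_n = ℏω₀(n + ½), so E_0 = 5.5 × 0.5 = 2.750.

E = 2.75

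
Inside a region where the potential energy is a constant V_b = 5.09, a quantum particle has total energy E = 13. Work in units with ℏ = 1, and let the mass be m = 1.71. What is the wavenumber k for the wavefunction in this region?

With E > V_b the solution is oscillatory, ψ ∝ e^{±ikx} with k = √(2m(E − V_b))/ℏ.
k = √(2 × 1.71 × 7.91) = 5.201.

k = 5.20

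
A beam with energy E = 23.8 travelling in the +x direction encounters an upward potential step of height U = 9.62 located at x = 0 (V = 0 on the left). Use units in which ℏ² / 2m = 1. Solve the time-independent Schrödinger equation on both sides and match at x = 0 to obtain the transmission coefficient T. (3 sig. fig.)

The wavenumbers are k₁ = √(2mE)/ℏ = 4.879 on the left and k₂ = √(2m(E − U))/ℏ = 3.766 on the right.
Continuity of ψ and ψ′ at the step yields the reflection amplitude r = (k₁ − k₂)/(k₁ + k₂) = 0.1287; thus R = |r|² = 0.01658, T = 0.9834.

T = 0.983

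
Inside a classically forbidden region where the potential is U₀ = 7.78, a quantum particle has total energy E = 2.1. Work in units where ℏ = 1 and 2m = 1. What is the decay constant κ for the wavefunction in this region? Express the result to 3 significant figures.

Since E < U₀ the TISE in this region is ψ'' = κ²ψ with κ = √(2m(U₀ − E))/ℏ.
κ = √(2 × 0.5 × 5.68) = 2.383.

κ = 2.38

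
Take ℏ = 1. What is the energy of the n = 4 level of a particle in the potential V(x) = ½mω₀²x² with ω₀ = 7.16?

Using E_n = (n + ½)ℏω₀: E_4 = 4.5 × 7.16 = 32.22.

E = 32.2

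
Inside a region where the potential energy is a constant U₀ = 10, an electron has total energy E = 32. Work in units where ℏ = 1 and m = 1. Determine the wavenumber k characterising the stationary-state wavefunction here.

k = 6.63

With E > U₀ the solution is oscillatory, ψ ∝ e^{±ikx} with k = √(2m(E − U₀))/ℏ.
k = √(2 × 1 × 22) = 6.633.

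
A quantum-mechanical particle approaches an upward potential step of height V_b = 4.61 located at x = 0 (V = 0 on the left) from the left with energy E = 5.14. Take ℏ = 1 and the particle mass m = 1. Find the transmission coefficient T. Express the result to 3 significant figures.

T = 0.736

The wavenumbers are k₁ = √(2mE)/ℏ = 3.206 on the left and k₂ = √(2m(E − V_b))/ℏ = 1.030 on the right.
Continuity of ψ and ψ′ at the step yields the reflection amplitude r = (k₁ − k₂)/(k₁ + k₂) = 0.5139; thus R = |r|² = 0.2641, T = 0.7359.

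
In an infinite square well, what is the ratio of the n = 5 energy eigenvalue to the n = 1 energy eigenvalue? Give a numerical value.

Since E_n ∝ n², the ratio is (5/1)² = 25.

25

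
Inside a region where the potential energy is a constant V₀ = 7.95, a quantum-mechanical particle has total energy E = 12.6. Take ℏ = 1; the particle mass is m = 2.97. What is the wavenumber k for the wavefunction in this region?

k = 5.26

With E > V₀ the solution is oscillatory, ψ ∝ e^{±ikx} with k = √(2m(E − V₀))/ℏ.
k = √(2 × 2.97 × 4.65) = 5.256.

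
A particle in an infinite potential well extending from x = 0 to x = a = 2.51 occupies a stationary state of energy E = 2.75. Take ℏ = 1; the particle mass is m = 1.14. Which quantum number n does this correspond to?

n = 2

For an infinite well E_n = n²π²ℏ²/(2ma²), so n = (a/πℏ)√(2mE).
n = (2.51/π) × √(2 × 1.14 × 2.75) = 2.001 → n = 2.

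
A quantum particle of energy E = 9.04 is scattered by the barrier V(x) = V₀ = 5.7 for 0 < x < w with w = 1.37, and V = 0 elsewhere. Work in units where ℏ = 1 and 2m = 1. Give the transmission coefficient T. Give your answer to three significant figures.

Above the barrier the interior wavenumber is k₂ = √(2m(E − V₀))/ℏ = 1.828, giving phase k₂w = 2.504.
Matching at both interfaces gives T⁻¹ = 1 + V₀² sin²(k₂w) / [4E(E − V₀)] = 1.095, hence T = 0.913.

T = 0.913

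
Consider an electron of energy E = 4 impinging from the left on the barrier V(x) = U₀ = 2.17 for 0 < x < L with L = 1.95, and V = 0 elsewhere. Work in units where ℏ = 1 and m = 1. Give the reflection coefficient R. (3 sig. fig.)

Above the barrier the interior wavenumber is k₂ = √(2m(E − U₀))/ℏ = 1.913, giving phase k₂L = 3.731.
T = [1 + U₀² sin²(k₂L) / (4E(E − U₀))]⁻¹ = 1/1.050 = 0.953.
R = 1 − T = 0.0473.

R = 0.0473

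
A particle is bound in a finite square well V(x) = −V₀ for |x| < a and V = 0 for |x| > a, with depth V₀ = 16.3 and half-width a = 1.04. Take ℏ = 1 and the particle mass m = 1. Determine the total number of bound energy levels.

N = 4

The dimensionless depth is z₀ = a√(2mV₀)/ℏ = 1.04 × √(32.60) = 5.938.
The even/odd transcendental equations gain one root per π/2 in z₀, giving N = 1 + ⌊2z₀/π⌋ = 1 + ⌊3.780⌋ = 4.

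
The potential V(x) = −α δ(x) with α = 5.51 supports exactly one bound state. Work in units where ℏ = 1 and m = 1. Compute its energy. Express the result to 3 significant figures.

E = -15.2

The bound state is ψ(x) = √κ e^{−κ|x|}. The derivative jump ψ'(0⁺) − ψ'(0⁻) = −(2mα/ℏ²)ψ(0) fixes κ = mα/ℏ² = 5.510.
Then E = −ℏ²κ²/(2m) = −mα²/(2ℏ²) = -15.18.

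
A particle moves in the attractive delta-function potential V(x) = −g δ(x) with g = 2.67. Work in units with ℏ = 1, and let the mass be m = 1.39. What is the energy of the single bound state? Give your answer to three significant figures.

E = -4.95

For x ≠ 0 the bound state is ψ ∝ e^{−κ|x|}; integrating the TISE across the delta gives the cusp condition 2κ = 2mg/ℏ², so κ = 3.711.
Then E = −ℏ²κ²/(2m) = −mg²/(2ℏ²) = -4.955.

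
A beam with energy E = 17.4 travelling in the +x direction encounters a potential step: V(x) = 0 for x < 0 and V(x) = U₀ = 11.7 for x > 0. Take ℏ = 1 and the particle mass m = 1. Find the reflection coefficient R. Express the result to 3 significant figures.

R = 0.0740

On each side the TISE gives plane waves with k = √(2m(E − V))/ℏ: k₁ = √(2·1·17.4) = 5.899, k₂ = √(2·1·5.7) = 3.376.
Matching ψ and ψ′ at x = 0 gives r = (k₁ − k₂)/(k₁ + k₂), so R = r² = 0.07397 and T = 1 − R = 0.9260.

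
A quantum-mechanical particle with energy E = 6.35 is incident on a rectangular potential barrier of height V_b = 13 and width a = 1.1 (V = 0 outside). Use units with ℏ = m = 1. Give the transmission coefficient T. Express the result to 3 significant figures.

Since E < V_b the interior solution is evanescent with decay constant κ = √(2m(V_b − E))/ℏ = 3.647.
κa = 4.012, sinh(κa) = 27.61.
The exact tunnelling result is T⁻¹ = 1 + V_b² sinh²(κa) / [4E(V_b − E)] = 763.6, so T = 0.00131.

T = 0.00131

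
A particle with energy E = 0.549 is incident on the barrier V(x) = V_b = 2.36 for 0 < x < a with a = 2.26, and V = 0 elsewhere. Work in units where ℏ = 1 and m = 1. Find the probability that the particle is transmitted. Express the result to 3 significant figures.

T = 0.000525

E < V_b: inside the barrier ψ ∝ e^{±κx} with κ = √(2m(V_b − E))/ℏ = 1.903.
κa = 4.301, sinh(κa) = 36.88.
Matching ψ, ψ′ at both faces gives T = [1 + V_b² sinh²(κa) / (4E(V_b − E))]⁻¹ = 1/1906 = 0.000525.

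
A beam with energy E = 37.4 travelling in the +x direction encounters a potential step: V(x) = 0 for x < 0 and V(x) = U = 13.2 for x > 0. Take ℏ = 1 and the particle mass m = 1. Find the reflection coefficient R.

The wavenumbers are k₁ = √(2mE)/ℏ = 8.649 on the left and k₂ = √(2m(E − U))/ℏ = 6.957 on the right.
Matching ψ and ψ′ at x = 0 gives r = (k₁ − k₂)/(k₁ + k₂), so R = r² = 0.01175 and T = 1 − R = 0.9882.

R = 0.0118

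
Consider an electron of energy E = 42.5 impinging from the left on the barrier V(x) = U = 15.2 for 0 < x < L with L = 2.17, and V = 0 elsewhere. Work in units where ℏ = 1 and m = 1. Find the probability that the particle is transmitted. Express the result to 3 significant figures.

Above the barrier the interior wavenumber is k₂ = √(2m(E − U))/ℏ = 7.389, giving phase k₂L = 16.03.
Matching at both interfaces gives T⁻¹ = 1 + U² sin²(k₂L) / [4E(E − U)] = 1.005, hence T = 0.995.

T = 0.995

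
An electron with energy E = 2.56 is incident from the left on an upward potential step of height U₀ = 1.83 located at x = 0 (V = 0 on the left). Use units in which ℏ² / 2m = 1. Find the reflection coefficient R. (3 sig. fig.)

The wavenumbers are k₁ = √(2mE)/ℏ = 1.600 on the left and k₂ = √(2m(E − U₀))/ℏ = 0.8544 on the right.
Continuity of ψ and ψ′ at the step yields the reflection amplitude r = (k₁ − k₂)/(k₁ + k₂) = 0.3038; thus R = |r|² = 0.09228, T = 0.9077.

R = 0.0923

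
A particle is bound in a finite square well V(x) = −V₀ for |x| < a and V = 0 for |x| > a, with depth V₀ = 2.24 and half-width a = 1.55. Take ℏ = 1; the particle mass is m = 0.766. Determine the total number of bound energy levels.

N = 2

The dimensionless depth is z₀ = a√(2mV₀)/ℏ = 1.55 × √(3.432) = 2.871.
A new bound state (alternating even/odd) appears each time z₀ passes a multiple of π/2, so N = ⌊2z₀/π⌋ + 1 = ⌊1.828⌋ + 1 = 2.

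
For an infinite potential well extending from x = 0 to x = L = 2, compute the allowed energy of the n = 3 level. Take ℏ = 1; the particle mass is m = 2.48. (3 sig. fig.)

Requiring ψ(0) = ψ(L) = 0 quantises k = nπ/L, hence E_n = ℏ²k²/2m = n²π²ℏ²/(2mL²).
E_3 = 3² × π² / (2 × 2.48 × 2²) = 4.477.

E = 4.48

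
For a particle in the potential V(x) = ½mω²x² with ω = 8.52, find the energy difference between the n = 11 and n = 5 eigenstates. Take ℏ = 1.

E_n = ℏω(n + ½), so ΔE = (11 − 5) ℏω = 6 × 8.52 = 51.12.

ΔE = 51.1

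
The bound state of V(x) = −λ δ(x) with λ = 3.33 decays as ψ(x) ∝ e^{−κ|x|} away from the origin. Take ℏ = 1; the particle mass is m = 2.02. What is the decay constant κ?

Integrating the TISE across x = 0 gives the cusp condition ψ'(0⁺) − ψ'(0⁻) = −(2mλ/ℏ²)ψ(0).
With ψ ∝ e^{−κ|x|} this yields −2κ = −2mλ/ℏ², so κ = mλ/ℏ² = 6.727.

κ = 6.73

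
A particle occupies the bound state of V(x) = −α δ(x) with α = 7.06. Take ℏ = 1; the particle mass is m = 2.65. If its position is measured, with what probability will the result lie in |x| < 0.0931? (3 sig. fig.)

The normalised bound state is ψ = √κ e^{−κ|x|} with κ = mα/ℏ² = 18.71.
P(|x| < d) = ∫_{−d}^{d} κ e^{−2κ|x|} dx = 1 − e^{−2κd} = 1 − e^{−3.484} = 0.9693.

P = 0.969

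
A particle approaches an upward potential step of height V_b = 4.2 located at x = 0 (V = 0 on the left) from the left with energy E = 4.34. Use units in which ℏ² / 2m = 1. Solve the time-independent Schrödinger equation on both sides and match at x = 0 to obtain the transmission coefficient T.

T = 0.516

The wavenumbers are k₁ = √(2mE)/ℏ = 2.083 on the left and k₂ = √(2m(E − V_b))/ℏ = 0.3742 on the right.
Continuity of ψ and ψ′ at the step yields the reflection amplitude r = (k₁ − k₂)/(k₁ + k₂) = 0.6955; thus R = |r|² = 0.4837, T = 0.5163.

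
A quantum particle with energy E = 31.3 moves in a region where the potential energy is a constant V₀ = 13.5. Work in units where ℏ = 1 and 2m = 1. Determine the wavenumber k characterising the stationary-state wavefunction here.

k = 4.22

With E > V₀ the solution is oscillatory, ψ ∝ e^{±ikx} with k = √(2m(E − V₀))/ℏ.
k = √(2 × 0.5 × 17.8) = 4.219.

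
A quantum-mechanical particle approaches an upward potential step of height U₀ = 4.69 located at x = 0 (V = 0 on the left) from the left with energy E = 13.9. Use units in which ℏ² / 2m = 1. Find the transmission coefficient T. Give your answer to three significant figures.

T = 0.989

On each side the TISE gives plane waves with k = √(2m(E − V))/ℏ: k₁ = √(2·½·13.9) = 3.728, k₂ = √(2·½·9.21) = 3.035.
Matching ψ and ψ′ at x = 0 gives r = (k₁ − k₂)/(k₁ + k₂), so R = r² = 0.01051 and T = 1 − R = 0.9895.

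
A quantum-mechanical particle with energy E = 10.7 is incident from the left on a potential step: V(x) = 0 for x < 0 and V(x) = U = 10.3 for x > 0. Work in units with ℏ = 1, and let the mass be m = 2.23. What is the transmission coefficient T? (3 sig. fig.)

On each side the TISE gives plane waves with k = √(2m(E − V))/ℏ: k₁ = √(2·2.23·10.7) = 6.908, k₂ = √(2·2.23·0.4) = 1.336.
Continuity of ψ and ψ′ at the step yields the reflection amplitude r = (k₁ − k₂)/(k₁ + k₂) = 0.6760; thus R = |r|² = 0.4569, T = 0.5431.

T = 0.543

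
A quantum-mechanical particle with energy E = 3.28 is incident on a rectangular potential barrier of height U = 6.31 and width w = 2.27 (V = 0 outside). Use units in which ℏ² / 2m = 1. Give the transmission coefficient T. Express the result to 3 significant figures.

Since E < U the interior solution is evanescent with decay constant κ = √(2m(U − E))/ℏ = 1.741.
κw = 3.951, sinh(κw) = 25.99.
The exact tunnelling result is T⁻¹ = 1 + U² sinh²(κw) / [4E(U − E)] = 677.7, so T = 0.00148.

T = 0.00148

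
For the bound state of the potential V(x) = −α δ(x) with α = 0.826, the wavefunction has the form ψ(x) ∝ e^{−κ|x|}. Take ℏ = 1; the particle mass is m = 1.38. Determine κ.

κ = 1.14

Integrating the TISE across x = 0 gives the cusp condition ψ'(0⁺) − ψ'(0⁻) = −(2mα/ℏ²)ψ(0).
With ψ ∝ e^{−κ|x|} this yields −2κ = −2mα/ℏ², so κ = mα/ℏ² = 1.140.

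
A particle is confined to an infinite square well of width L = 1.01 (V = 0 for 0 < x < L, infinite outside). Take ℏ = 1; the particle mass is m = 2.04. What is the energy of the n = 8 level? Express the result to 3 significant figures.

The infinite-well eigenfunctions ψ_n = √(2/L) sin(nπx/L) vanish at both walls, giving E_n = n²π²ℏ²/(2mL²).
E_8 = 8² × π² / (2 × 2.04 × 1.01²) = 151.8.

E = 152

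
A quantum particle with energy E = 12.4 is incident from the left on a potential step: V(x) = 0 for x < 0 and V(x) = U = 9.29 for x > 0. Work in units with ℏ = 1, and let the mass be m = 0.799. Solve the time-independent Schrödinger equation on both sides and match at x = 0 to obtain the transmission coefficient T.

T = 0.889

On each side the TISE gives plane waves with k = √(2m(E − V))/ℏ: k₁ = √(2·0.799·12.4) = 4.451, k₂ = √(2·0.799·3.11) = 2.229.
Continuity of ψ and ψ′ at the step yields the reflection amplitude r = (k₁ − k₂)/(k₁ + k₂) = 0.3326; thus R = |r|² = 0.1106, T = 0.8894.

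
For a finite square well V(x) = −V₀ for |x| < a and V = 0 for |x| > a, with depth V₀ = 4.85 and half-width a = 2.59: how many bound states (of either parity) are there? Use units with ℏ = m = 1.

The dimensionless depth is z₀ = a√(2mV₀)/ℏ = 2.59 × √(9.700) = 8.067.
The even/odd transcendental equations gain one root per π/2 in z₀, giving N = 1 + ⌊2z₀/π⌋ = 1 + ⌊5.135⌋ = 6.

N = 6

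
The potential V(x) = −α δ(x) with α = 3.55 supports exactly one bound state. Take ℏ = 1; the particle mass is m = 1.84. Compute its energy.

E = -11.6

For x ≠ 0 the bound state is ψ ∝ e^{−κ|x|}; integrating the TISE across the delta gives the cusp condition 2κ = 2mα/ℏ², so κ = 6.532.
Then E = −ℏ²κ²/(2m) = −mα²/(2ℏ²) = -11.59.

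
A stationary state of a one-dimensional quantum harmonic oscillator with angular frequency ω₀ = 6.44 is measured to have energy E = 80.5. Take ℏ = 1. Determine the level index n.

n = 12

E_n = ℏω₀(n + ½) ⇒ n = E/(ℏω₀) − ½ = 80.5/6.44 − 0.5 = 12.000 → n = 12.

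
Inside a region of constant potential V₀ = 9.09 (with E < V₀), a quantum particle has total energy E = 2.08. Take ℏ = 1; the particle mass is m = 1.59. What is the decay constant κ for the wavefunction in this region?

Since E < V₀ the TISE in this region is ψ'' = κ²ψ with κ = √(2m(V₀ − E))/ℏ.
κ = √(2 × 1.59 × 7.01) = 4.721.

κ = 4.72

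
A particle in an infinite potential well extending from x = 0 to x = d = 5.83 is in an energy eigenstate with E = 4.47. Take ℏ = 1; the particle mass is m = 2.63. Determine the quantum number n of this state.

n = 9

From E_n = n²π²ℏ²/(2md²) invert to n = √(2md²E)/(πℏ).
n = (5.83/π) × √(2 × 2.63 × 4.47) = 8.998 → n = 9.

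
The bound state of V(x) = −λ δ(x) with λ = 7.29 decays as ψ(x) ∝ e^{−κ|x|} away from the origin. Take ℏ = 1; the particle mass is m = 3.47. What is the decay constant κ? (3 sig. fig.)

Integrate −(ℏ²/2m)ψ'' − λδ(x)ψ = Eψ from −ε to +ε: the ψ'' term gives ψ'(0⁺) − ψ'(0⁻) and the δ term gives −(2mλ/ℏ²)ψ(0).
With ψ ∝ e^{−κ|x|} this yields −2κ = −2mλ/ℏ², so κ = mλ/ℏ² = 25.30.

κ = 25.3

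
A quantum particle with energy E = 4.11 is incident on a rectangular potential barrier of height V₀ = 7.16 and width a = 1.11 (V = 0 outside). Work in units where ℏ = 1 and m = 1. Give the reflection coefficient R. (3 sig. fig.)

R = 0.984

Since E < V₀ the interior solution is evanescent with decay constant κ = √(2m(V₀ − E))/ℏ = 2.470.
κa = 2.741, sinh(κa) = 7.723.
The exact tunnelling result is T⁻¹ = 1 + V₀² sinh²(κa) / [4E(V₀ − E)] = 61.98, so T = 0.0161.
R = 1 − T = 0.984.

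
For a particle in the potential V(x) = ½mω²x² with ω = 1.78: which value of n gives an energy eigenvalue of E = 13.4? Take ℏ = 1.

n = 7

Invert E_n = (n + ½)ℏω: n = E/ℏω − ½ = 7.028, so n = 7.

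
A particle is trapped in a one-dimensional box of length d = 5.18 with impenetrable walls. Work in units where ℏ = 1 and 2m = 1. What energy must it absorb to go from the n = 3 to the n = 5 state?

ΔE = 5.89

E_n = n²π²ℏ²/(2md²), so ΔE = (5² − 3²) π²ℏ²/(2md²).
ΔE = 16 × π² / (2 × 0.5 × 5.18²) = 5.885.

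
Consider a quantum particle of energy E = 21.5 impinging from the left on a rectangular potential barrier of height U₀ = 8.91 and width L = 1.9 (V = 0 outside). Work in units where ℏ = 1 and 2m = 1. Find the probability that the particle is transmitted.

Above the barrier the interior wavenumber is k₂ = √(2m(E − U₀))/ℏ = 3.548, giving phase k₂L = 6.742.
T = [1 + U₀² sin²(k₂L) / (4E(E − U₀))]⁻¹ = 1/1.014 = 0.986.

T = 0.986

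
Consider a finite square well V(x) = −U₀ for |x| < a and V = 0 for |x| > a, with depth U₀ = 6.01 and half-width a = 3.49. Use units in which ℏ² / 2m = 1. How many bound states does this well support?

N = 6

Define the well-strength parameter z₀ = (a/ℏ)√(2mU₀) = 3.49 × √(2·0.5·6.01) = 8.556.
A new bound state (alternating even/odd) appears each time z₀ passes a multiple of π/2, so N = ⌊2z₀/π⌋ + 1 = ⌊5.447⌋ + 1 = 6.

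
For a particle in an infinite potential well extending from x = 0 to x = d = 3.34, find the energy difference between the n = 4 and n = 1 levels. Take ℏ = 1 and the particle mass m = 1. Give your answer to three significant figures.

E_n = n²π²ℏ²/(2md²), so ΔE = (4² − 1²) π²ℏ²/(2md²).
ΔE = 15 × π² / (2 × 1 × 3.34²) = 6.635.

ΔE = 6.64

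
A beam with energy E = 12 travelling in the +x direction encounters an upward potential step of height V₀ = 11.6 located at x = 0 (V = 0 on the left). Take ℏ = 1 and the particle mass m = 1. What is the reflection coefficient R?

On each side the TISE gives plane waves with k = √(2m(E − V))/ℏ: k₁ = √(2·1·12) = 4.899, k₂ = √(2·1·0.4) = 0.8944.
Matching ψ and ψ′ at x = 0 gives r = (k₁ − k₂)/(k₁ + k₂), so R = r² = 0.4778 and T = 1 − R = 0.5222.

R = 0.478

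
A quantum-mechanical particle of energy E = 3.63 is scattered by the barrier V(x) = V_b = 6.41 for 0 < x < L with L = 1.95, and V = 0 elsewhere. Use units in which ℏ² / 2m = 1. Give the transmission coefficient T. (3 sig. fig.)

T = 0.00588

Since E < V_b the interior solution is evanescent with decay constant κ = √(2m(V_b − E))/ℏ = 1.667.
κL = 3.251, sinh(κL) = 12.89.
Matching ψ, ψ′ at both faces gives T = [1 + V_b² sinh²(κL) / (4E(V_b − E))]⁻¹ = 1/170.2 = 0.00588.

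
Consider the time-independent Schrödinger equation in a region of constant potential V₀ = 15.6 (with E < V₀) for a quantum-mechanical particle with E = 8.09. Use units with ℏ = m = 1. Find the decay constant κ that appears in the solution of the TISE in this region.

Since E < V₀ the TISE in this region is ψ'' = κ²ψ with κ = √(2m(V₀ − E))/ℏ.
κ = √(2 × 1 × 7.51) = 3.876.

κ = 3.88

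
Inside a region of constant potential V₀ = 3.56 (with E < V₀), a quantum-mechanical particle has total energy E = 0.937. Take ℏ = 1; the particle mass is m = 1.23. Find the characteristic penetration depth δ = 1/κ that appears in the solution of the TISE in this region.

Since E < V₀ the TISE in this region is ψ'' = κ²ψ with κ = √(2m(V₀ − E))/ℏ.
κ = √(2 × 1.23 × 2.623) = 2.540. The penetration depth is δ = 1/κ = 0.394.

δ = 0.394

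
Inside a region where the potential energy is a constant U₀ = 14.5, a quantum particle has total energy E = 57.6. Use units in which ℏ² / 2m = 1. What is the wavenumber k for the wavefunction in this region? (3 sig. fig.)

With E > U₀ the solution is oscillatory, ψ ∝ e^{±ikx} with k = √(2m(E − U₀))/ℏ.
k = √(2 × 0.5 × 43.1) = 6.565.

k = 6.57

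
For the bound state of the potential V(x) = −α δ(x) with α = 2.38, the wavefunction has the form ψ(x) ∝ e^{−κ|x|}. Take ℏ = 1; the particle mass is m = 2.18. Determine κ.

Integrate −(ℏ²/2m)ψ'' − αδ(x)ψ = Eψ from −ε to +ε: the ψ'' term gives ψ'(0⁺) − ψ'(0⁻) and the δ term gives −(2mα/ℏ²)ψ(0).
With ψ ∝ e^{−κ|x|} this yields −2κ = −2mα/ℏ², so κ = mα/ℏ² = 5.188.

κ = 5.19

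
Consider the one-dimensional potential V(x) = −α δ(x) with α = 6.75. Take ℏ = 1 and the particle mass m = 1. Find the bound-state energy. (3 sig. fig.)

The bound state is ψ(x) = √κ e^{−κ|x|}. The derivative jump ψ'(0⁺) − ψ'(0⁻) = −(2mα/ℏ²)ψ(0) fixes κ = mα/ℏ² = 6.750.
Then E = −ℏ²κ²/(2m) = −mα²/(2ℏ²) = -22.78.

E = -22.8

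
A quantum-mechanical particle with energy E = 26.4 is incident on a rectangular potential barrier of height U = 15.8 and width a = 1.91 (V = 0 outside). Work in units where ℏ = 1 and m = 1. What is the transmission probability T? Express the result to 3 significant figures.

T = 0.928

E > U: inside the barrier k₂ = √(2m(E − U))/ℏ = 4.604, k₂a = 8.794.
T = [1 + U² sin²(k₂a) / (4E(E − U))]⁻¹ = 1/1.078 = 0.928.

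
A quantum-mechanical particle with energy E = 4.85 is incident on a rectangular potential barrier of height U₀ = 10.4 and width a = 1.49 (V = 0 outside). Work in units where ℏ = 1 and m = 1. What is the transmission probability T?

E < U₀: inside the barrier ψ ∝ e^{±κx} with κ = √(2m(U₀ − E))/ℏ = 3.332.
κa = 4.964, sinh(κa) = 71.59.
The exact tunnelling result is T⁻¹ = 1 + U₀² sinh²(κa) / [4E(U₀ − E)] = 5150, so T = 0.000194.

T = 0.000194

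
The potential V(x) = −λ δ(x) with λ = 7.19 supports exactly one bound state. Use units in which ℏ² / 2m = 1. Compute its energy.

E = -12.9

The bound state is ψ(x) = √κ e^{−κ|x|}. The derivative jump ψ'(0⁺) − ψ'(0⁻) = −(2mλ/ℏ²)ψ(0) fixes κ = mλ/ℏ² = 3.595.
Then E = −ℏ²κ²/(2m) = −mλ²/(2ℏ²) = -12.92.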